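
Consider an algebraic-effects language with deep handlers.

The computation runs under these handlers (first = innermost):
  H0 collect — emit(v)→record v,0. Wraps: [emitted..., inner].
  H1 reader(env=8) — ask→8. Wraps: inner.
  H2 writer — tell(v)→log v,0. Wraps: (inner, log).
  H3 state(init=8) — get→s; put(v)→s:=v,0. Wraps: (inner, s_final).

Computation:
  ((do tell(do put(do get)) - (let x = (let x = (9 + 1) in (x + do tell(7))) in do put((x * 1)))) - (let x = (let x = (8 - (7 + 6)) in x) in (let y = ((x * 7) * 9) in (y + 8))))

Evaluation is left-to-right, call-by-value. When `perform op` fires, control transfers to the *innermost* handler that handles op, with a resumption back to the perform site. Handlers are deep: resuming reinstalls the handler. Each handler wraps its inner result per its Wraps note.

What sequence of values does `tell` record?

Answer: (0, 7)

Step-by-step:
get @ H3 ⇒ 8
put(8) @ H3 ⇒ s:=8
tell(0) @ H2 ⇒ log+=0
tell(7) @ H2 ⇒ log+=7
put(10) @ H3 ⇒ s:=10
H0 returns [307]
H1 returns [307]
H2 returns ([307], (0, 7))
H3 returns (([307], (0, 7)), 10)
= (([307], (0, 7)), 10)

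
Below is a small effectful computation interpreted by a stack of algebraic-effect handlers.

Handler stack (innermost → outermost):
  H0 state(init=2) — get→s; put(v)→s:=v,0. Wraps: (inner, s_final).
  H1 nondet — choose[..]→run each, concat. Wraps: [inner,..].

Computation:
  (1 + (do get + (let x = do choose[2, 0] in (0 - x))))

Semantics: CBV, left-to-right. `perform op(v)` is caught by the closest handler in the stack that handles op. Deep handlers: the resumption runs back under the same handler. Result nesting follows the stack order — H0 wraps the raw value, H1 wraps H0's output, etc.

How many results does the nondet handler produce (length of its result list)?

Step-by-step:
get @ H0 ⇒ 2
choose[2, 0] @ H1
  branch[0] choose=2:
    H0 returns (1, 2)
    H1 returns [(1, 2)]
  branch[1] choose=0:
    H0 returns (3, 2)
    H1 returns [(3, 2)]
= [(1, 2), (3, 2)]

Answer: 2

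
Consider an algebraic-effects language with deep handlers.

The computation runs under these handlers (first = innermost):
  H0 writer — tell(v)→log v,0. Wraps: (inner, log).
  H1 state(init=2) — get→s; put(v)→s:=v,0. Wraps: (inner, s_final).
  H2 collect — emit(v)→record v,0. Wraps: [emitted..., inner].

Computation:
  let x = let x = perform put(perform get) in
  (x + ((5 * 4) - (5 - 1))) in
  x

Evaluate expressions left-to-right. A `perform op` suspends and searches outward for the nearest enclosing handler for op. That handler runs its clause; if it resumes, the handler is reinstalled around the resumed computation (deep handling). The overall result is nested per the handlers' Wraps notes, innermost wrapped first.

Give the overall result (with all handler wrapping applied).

Working:
get @ H1 ⇒ 2
put(2) @ H1 ⇒ s:=2
H0 returns (16, ())
H1 returns ((16, ()), 2)
H2 returns [((16, ()), 2)]
= [((16, ()), 2)]

Answer: [((16, ()), 2)]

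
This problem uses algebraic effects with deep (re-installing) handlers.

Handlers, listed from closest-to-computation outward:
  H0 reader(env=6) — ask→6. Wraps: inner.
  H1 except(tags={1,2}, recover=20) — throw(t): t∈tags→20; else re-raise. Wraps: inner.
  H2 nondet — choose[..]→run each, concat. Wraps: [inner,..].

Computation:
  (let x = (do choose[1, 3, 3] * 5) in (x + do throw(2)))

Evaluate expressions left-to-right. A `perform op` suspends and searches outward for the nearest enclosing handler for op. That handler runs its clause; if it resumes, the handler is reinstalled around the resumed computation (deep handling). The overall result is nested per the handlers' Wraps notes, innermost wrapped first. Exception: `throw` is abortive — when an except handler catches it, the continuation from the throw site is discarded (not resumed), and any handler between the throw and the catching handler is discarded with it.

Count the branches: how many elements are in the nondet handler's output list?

Answer: 3

Evaluation trace:
choose[1, 3, 3] @ H2
  branch[0] choose=1:
    throw(2) @ H1 caught ⇒ 20
    H2 returns [20]
  branch[1] choose=3:
    throw(2) @ H1 caught ⇒ 20
    H2 returns [20]
  branch[2] choose=3:
    throw(2) @ H1 caught ⇒ 20
    H2 returns [20]
= [20, 20, 20]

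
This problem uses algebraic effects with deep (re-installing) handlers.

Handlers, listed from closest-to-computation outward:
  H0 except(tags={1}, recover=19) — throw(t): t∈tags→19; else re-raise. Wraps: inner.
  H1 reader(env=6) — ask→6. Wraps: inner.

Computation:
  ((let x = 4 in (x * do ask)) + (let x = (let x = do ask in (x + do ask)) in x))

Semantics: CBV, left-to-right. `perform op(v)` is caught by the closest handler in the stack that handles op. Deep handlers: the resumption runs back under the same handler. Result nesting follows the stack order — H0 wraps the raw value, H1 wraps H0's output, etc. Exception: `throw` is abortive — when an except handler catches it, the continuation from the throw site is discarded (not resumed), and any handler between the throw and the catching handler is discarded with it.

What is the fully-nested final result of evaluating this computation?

Answer: 36

Evaluation trace:
ask @ H1 ⇒ 6
ask @ H1 ⇒ 6
ask @ H1 ⇒ 6
H0 returns 36
H1 returns 36
= 36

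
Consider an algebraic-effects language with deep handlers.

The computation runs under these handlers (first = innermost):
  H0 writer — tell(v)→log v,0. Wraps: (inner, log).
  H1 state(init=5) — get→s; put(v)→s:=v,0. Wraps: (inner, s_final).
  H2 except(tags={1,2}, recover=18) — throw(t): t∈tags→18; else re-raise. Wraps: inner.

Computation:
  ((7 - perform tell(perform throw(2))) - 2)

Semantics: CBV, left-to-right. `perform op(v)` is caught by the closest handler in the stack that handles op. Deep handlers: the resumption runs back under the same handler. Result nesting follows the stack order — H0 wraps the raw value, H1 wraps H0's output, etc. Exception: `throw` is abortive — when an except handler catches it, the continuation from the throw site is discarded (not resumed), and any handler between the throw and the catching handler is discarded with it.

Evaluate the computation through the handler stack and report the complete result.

Step-by-step:
throw(2) @ H2 caught ⇒ 18
= 18

Answer: 18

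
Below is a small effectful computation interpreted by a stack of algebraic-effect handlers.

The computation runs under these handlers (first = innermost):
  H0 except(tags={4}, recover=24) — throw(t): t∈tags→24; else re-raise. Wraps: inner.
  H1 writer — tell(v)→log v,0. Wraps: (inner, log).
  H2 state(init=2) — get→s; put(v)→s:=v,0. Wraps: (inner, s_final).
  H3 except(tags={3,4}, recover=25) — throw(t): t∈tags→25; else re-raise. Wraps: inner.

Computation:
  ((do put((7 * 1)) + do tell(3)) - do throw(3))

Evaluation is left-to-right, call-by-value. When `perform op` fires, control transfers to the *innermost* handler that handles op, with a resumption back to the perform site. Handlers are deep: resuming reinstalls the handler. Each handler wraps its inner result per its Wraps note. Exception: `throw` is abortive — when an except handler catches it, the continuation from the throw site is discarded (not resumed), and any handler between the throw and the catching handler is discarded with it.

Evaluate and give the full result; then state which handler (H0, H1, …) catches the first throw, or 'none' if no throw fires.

Answer: 25 ; first throw caught by: H3

Working:
put(7) @ H2 ⇒ s:=7
tell(3) @ H1 ⇒ log+=3
throw(3) @ H0 re-raised
throw(3) @ H3 caught ⇒ 25
= 25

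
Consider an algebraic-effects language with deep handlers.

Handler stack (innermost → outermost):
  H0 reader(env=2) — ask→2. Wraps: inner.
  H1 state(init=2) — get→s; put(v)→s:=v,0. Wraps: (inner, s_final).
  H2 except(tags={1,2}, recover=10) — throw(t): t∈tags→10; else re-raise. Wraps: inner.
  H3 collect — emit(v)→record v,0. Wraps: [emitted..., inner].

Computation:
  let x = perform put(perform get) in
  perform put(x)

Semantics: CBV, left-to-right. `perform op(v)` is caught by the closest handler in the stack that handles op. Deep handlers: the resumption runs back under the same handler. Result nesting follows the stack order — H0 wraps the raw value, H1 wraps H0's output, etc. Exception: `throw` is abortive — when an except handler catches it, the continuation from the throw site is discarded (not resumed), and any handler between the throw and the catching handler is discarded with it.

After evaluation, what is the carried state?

Answer: 0

Evaluation trace:
get @ H1 ⇒ 2
put(2) @ H1 ⇒ s:=2
put(0) @ H1 ⇒ s:=0
H0 returns 0
H1 returns (0, 0)
H2 returns (0, 0)
H3 returns [(0, 0)]
= [(0, 0)]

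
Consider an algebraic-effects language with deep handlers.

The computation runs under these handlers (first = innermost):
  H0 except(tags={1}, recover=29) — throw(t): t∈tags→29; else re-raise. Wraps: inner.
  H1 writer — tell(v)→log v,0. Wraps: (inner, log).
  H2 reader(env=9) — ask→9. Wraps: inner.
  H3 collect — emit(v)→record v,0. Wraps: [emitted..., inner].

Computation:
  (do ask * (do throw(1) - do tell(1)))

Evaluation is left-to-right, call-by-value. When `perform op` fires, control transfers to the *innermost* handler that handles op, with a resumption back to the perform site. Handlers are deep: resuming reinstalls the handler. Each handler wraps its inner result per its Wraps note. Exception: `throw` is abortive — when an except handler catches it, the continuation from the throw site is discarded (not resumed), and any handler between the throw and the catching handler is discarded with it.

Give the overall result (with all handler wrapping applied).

Evaluation trace:
ask @ H2 ⇒ 9
throw(1) @ H0 caught ⇒ 29
H1 returns (29, ())
H2 returns (29, ())
H3 returns [(29, ())]
= [(29, ())]

Answer: [(29, ())]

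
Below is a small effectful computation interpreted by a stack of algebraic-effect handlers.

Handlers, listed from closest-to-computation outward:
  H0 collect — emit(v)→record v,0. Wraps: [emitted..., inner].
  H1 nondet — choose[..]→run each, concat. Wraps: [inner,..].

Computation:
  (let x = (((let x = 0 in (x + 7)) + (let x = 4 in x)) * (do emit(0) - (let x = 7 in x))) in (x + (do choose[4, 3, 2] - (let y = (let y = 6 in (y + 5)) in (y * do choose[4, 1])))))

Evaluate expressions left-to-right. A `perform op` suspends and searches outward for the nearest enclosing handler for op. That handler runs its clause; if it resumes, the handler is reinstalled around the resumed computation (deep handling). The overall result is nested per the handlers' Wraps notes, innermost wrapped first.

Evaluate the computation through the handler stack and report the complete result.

Answer: [[0, -117], [0, -84], [0, -118], [0, -85], [0, -119], [0, -86]]

Step-by-step:
emit(0) @ H0 ⇒ out+=0
choose[4, 3, 2] @ H1
  branch[0] choose=4:
    choose[4, 1] @ H1
      branch[0] choose=4:
        H0 returns [0, -117]
        H1 returns [[0, -117]]
      branch[1] choose=1:
        H0 returns [0, -84]
        H1 returns [[0, -84]]
  branch[1] choose=3:
    choose[4, 1] @ H1
      branch[0] choose=4:
        H0 returns [0, -118]
        H1 returns [[0, -118]]
      branch[1] choose=1:
        H0 returns [0, -85]
        H1 returns [[0, -85]]
  branch[2] choose=2:
    choose[4, 1] @ H1
      branch[0] choose=4:
        H0 returns [0, -119]
        H1 returns [[0, -119]]
      branch[1] choose=1:
        H0 returns [0, -86]
        H1 returns [[0, -86]]
= [[0, -117], [0, -84], [0, -118], [0, -85], [0, -119], [0, -86]]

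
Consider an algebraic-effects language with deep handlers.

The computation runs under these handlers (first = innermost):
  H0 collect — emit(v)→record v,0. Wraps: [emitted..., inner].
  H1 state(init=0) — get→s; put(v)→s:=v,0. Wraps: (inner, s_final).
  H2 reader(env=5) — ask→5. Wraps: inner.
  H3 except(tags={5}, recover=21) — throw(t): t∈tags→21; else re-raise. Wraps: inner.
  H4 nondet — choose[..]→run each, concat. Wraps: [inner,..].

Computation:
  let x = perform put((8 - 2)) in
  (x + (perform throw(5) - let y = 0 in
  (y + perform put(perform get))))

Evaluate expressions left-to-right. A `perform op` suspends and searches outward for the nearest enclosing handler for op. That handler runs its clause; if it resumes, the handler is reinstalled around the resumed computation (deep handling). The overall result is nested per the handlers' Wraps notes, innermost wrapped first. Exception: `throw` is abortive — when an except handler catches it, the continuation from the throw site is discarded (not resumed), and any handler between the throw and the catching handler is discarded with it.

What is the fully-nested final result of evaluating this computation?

Answer: [21]

Evaluation trace:
put(6) @ H1 ⇒ s:=6
throw(5) @ H3 caught ⇒ 21
H4 returns [21]
= [21]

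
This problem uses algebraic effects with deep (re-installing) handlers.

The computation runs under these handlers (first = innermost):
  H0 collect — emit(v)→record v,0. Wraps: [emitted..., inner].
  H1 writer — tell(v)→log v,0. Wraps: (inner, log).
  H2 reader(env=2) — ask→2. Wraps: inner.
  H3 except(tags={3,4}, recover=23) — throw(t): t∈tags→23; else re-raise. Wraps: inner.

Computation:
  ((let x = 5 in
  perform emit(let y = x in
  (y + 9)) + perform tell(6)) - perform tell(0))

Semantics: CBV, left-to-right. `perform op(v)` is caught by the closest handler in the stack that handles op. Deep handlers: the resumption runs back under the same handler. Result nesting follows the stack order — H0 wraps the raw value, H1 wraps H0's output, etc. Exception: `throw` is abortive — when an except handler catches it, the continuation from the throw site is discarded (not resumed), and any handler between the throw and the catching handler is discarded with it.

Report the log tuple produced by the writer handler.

Answer: (6, 0)

Step-by-step:
emit(14) @ H0 ⇒ out+=14
tell(6) @ H1 ⇒ log+=6
tell(0) @ H1 ⇒ log+=0
H0 returns [14, 0]
H1 returns ([14, 0], (6, 0))
H2 returns ([14, 0], (6, 0))
H3 returns ([14, 0], (6, 0))
= ([14, 0], (6, 0))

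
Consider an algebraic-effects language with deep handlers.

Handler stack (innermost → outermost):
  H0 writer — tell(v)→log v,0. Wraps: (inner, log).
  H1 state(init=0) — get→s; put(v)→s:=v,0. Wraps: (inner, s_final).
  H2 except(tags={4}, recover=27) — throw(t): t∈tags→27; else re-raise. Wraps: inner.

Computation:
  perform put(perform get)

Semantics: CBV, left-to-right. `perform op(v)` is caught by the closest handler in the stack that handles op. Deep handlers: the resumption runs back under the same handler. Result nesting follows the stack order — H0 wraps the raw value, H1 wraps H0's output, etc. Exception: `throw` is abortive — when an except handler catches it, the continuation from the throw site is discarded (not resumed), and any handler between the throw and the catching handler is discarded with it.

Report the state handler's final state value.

Working:
get @ H1 ⇒ 0
put(0) @ H1 ⇒ s:=0
H0 returns (0, ())
H1 returns ((0, ()), 0)
H2 returns ((0, ()), 0)
= ((0, ()), 0)

Answer: 0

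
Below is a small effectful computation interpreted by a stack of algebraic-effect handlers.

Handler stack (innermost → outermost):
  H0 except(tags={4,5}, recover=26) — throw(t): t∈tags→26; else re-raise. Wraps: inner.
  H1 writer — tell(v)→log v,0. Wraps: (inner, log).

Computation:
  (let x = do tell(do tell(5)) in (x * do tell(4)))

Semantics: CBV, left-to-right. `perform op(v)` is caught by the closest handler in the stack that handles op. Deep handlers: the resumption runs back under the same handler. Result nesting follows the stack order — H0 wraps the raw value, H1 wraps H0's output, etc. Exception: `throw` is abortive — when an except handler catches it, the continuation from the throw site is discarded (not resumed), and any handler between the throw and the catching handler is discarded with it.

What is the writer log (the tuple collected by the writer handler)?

Step-by-step:
tell(5) @ H1 ⇒ log+=5
tell(0) @ H1 ⇒ log+=0
tell(4) @ H1 ⇒ log+=4
H0 returns 0
H1 returns (0, (5, 0, 4))
= (0, (5, 0, 4))

Answer: (5, 0, 4)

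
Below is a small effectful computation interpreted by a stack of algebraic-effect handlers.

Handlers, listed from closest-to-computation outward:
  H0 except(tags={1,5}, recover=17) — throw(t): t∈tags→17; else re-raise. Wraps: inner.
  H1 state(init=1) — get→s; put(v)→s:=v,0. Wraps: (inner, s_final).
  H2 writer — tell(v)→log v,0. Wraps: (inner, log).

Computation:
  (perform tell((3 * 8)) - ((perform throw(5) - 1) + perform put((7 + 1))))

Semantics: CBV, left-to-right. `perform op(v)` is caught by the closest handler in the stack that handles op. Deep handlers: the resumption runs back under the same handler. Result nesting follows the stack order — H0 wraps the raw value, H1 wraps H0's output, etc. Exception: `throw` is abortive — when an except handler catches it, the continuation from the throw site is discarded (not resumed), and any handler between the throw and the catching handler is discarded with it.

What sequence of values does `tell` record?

Working:
tell(24) @ H2 ⇒ log+=24
throw(5) @ H0 caught ⇒ 17
H1 returns (17, 1)
H2 returns ((17, 1), (24))
= ((17, 1), (24))

Answer: (24)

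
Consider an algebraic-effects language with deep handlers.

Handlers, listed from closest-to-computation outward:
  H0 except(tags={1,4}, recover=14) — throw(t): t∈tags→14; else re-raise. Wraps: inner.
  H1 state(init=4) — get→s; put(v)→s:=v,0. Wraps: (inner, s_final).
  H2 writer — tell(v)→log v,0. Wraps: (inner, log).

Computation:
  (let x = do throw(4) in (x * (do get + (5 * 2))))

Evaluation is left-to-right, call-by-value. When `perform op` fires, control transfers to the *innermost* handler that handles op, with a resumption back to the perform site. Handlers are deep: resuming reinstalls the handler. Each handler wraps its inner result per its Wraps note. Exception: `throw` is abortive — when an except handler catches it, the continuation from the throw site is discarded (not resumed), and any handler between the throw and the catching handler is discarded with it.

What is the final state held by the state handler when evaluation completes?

Answer: 4

Evaluation trace:
throw(4) @ H0 caught ⇒ 14
H1 returns (14, 4)
H2 returns ((14, 4), ())
= ((14, 4), ())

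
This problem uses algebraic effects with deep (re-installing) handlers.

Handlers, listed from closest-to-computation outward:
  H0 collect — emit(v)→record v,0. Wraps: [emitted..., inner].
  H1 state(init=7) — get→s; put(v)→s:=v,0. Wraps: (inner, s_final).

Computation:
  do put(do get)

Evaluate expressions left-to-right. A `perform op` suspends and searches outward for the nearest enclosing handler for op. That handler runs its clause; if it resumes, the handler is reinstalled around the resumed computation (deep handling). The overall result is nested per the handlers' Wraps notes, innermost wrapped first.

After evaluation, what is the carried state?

Answer: 7

Working:
get @ H1 ⇒ 7
put(7) @ H1 ⇒ s:=7
H0 returns [0]
H1 returns ([0], 7)
= ([0], 7)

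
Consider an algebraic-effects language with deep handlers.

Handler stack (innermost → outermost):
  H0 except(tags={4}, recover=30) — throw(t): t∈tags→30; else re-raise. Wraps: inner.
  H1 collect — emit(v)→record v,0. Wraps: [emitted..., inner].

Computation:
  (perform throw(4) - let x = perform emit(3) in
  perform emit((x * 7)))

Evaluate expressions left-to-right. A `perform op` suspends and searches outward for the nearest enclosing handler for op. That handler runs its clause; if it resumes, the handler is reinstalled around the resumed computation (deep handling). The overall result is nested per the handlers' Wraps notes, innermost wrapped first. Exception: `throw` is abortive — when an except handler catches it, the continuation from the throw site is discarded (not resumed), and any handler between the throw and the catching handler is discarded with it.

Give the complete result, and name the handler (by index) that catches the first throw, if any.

Working:
throw(4) @ H0 caught ⇒ 30
H1 returns [30]
= [30]

Answer: [30] ; first throw caught by: H0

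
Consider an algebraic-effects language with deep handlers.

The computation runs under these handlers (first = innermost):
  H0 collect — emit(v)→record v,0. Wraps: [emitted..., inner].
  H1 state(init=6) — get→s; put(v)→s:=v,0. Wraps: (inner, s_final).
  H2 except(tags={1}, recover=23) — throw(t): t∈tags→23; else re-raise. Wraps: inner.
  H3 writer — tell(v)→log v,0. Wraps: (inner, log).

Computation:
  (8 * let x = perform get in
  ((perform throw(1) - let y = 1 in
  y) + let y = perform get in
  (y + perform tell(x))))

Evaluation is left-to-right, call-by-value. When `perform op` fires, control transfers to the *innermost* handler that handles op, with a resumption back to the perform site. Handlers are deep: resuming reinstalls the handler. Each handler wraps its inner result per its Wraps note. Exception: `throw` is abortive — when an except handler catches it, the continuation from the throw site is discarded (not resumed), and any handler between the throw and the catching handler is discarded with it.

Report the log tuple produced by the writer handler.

Answer: ()

Evaluation trace:
get @ H1 ⇒ 6
throw(1) @ H2 caught ⇒ 23
H3 returns (23, ())
= (23, ())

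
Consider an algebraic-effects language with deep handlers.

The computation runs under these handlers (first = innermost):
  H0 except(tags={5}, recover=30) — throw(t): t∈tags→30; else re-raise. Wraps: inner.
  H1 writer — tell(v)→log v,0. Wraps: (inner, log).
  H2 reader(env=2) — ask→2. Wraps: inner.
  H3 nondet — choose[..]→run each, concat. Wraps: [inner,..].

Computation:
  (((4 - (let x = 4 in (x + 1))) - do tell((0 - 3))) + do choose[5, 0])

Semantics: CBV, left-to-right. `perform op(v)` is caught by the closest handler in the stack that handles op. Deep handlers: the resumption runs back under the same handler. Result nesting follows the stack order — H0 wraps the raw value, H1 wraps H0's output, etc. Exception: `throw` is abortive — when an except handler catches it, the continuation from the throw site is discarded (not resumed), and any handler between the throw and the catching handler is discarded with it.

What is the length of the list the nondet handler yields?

Answer: 2

Evaluation trace:
tell(-3) @ H1 ⇒ log+=-3
choose[5, 0] @ H3
  branch[0] choose=5:
    H0 returns 4
    H1 returns (4, (-3))
    H2 returns (4, (-3))
    H3 returns [(4, (-3))]
  branch[1] choose=0:
    H0 returns -1
    H1 returns (-1, (-3))
    H2 returns (-1, (-3))
    H3 returns [(-1, (-3))]
= [(4, (-3)), (-1, (-3))]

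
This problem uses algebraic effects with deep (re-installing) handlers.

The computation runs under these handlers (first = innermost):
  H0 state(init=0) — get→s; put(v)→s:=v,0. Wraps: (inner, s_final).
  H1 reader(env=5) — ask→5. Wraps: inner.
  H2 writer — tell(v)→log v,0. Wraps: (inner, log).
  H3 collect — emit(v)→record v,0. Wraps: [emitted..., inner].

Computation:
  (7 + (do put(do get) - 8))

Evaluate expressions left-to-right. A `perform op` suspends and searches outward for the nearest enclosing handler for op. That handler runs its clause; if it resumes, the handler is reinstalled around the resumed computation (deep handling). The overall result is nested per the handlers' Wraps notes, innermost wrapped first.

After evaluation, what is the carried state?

Working:
get @ H0 ⇒ 0
put(0) @ H0 ⇒ s:=0
H0 returns (-1, 0)
H1 returns (-1, 0)
H2 returns ((-1, 0), ())
H3 returns [((-1, 0), ())]
= [((-1, 0), ())]

Answer: 0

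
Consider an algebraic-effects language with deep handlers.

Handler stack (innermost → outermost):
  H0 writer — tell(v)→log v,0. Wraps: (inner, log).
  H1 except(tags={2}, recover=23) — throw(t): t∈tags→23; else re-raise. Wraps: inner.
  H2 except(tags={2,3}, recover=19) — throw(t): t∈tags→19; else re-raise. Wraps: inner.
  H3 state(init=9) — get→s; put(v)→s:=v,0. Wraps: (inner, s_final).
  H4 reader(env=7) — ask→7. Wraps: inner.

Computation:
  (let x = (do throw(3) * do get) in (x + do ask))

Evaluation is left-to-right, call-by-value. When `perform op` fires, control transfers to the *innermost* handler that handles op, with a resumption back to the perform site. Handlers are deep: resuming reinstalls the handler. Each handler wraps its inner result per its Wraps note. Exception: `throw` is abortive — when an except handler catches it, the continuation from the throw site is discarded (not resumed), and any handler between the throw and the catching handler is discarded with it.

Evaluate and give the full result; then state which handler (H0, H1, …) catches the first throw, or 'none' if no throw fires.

Answer: (19, 9) ; first throw caught by: H2

Evaluation trace:
throw(3) @ H1 re-raised
throw(3) @ H2 caught ⇒ 19
H3 returns (19, 9)
H4 returns (19, 9)
= (19, 9)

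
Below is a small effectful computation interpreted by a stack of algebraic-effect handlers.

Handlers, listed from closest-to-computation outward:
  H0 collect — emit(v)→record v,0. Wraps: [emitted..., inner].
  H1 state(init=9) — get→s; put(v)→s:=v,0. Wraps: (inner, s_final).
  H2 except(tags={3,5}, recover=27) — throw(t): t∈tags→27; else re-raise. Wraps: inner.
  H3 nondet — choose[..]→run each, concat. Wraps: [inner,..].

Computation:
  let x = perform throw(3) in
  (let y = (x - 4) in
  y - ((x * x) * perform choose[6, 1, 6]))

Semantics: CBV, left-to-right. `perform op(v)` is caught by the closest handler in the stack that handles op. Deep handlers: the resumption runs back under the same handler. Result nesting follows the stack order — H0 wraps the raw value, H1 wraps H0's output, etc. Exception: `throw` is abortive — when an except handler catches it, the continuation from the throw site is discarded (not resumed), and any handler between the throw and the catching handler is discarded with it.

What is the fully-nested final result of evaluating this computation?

Evaluation trace:
throw(3) @ H2 caught ⇒ 27
H3 returns [27]
= [27]

Answer: [27]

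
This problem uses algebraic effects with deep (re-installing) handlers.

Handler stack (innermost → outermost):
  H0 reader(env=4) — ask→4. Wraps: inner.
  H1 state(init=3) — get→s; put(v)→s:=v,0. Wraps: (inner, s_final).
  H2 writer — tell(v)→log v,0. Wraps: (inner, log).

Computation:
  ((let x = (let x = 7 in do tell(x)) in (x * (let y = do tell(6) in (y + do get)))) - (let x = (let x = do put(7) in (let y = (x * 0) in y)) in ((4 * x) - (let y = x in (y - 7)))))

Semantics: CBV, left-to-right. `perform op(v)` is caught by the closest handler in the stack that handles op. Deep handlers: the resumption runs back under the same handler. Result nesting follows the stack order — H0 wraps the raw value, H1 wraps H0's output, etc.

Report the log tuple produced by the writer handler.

Evaluation trace:
tell(7) @ H2 ⇒ log+=7
tell(6) @ H2 ⇒ log+=6
get @ H1 ⇒ 3
put(7) @ H1 ⇒ s:=7
H0 returns -7
H1 returns (-7, 7)
H2 returns ((-7, 7), (7, 6))
= ((-7, 7), (7, 6))

Answer: (7, 6)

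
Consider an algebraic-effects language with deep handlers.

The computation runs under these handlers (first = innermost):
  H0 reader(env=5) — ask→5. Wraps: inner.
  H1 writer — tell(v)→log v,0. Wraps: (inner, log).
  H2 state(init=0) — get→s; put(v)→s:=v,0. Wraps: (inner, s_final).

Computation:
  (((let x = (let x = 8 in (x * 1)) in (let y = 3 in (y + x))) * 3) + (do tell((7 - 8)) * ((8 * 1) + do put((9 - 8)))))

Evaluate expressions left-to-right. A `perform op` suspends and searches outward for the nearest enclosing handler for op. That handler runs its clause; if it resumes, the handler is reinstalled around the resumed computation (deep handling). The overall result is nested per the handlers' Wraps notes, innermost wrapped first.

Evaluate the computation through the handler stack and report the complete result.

Answer: ((33, (-1)), 1)

Step-by-step:
tell(-1) @ H1 ⇒ log+=-1
put(1) @ H2 ⇒ s:=1
H0 returns 33
H1 returns (33, (-1))
H2 returns ((33, (-1)), 1)
= ((33, (-1)), 1)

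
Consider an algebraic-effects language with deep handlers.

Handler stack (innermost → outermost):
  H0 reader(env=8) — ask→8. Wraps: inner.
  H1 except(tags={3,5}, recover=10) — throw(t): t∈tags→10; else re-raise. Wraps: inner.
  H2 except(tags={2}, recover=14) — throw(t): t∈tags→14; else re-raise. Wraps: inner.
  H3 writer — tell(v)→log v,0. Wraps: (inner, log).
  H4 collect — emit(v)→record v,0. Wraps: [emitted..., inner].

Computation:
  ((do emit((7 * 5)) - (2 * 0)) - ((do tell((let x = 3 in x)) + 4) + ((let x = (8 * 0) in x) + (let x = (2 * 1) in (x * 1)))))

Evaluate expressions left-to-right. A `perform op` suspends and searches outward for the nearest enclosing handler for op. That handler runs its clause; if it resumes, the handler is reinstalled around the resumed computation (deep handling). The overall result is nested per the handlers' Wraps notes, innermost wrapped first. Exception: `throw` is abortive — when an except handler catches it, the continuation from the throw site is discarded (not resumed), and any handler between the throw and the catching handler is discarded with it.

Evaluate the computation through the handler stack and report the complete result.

Working:
emit(35) @ H4 ⇒ out+=35
tell(3) @ H3 ⇒ log+=3
H0 returns -6
H1 returns -6
H2 returns -6
H3 returns (-6, (3))
H4 returns [35, (-6, (3))]
= [35, (-6, (3))]

Answer: [35, (-6, (3))]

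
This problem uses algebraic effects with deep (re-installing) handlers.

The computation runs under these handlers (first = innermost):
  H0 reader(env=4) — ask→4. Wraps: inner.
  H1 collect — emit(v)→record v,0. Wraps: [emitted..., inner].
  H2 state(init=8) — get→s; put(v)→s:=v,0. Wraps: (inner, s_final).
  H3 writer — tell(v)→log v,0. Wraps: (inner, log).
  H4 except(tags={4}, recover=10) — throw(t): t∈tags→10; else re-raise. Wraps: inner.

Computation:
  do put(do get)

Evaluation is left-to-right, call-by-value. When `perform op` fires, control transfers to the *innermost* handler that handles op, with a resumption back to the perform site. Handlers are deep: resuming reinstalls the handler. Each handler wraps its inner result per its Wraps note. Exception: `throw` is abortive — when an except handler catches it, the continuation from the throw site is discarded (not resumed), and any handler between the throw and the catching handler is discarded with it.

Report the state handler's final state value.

Step-by-step:
get @ H2 ⇒ 8
put(8) @ H2 ⇒ s:=8
H0 returns 0
H1 returns [0]
H2 returns ([0], 8)
H3 returns (([0], 8), ())
H4 returns (([0], 8), ())
= (([0], 8), ())

Answer: 8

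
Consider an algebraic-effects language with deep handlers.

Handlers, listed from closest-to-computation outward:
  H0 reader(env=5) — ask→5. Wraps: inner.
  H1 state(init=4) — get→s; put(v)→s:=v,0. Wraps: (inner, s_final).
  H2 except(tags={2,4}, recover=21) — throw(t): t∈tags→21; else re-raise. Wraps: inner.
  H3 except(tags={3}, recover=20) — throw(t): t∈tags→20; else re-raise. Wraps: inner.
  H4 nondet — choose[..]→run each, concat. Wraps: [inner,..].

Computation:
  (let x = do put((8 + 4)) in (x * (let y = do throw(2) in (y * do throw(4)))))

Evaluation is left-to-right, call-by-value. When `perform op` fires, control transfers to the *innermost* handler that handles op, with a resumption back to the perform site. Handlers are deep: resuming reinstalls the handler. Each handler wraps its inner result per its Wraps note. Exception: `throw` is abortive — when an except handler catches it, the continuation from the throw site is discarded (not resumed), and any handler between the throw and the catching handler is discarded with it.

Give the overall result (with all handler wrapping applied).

Working:
put(12) @ H1 ⇒ s:=12
throw(2) @ H2 caught ⇒ 21
H3 returns 21
H4 returns [21]
= [21]

Answer: [21]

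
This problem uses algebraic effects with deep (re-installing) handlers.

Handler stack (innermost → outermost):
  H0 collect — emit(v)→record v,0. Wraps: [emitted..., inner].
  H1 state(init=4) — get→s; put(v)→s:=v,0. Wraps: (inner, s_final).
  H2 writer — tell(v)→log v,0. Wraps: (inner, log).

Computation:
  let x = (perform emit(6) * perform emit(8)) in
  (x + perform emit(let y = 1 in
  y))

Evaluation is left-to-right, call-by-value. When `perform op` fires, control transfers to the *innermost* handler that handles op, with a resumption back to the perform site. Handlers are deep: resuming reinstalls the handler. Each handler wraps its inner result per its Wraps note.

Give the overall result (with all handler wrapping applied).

Evaluation trace:
emit(6) @ H0 ⇒ out+=6
emit(8) @ H0 ⇒ out+=8
emit(1) @ H0 ⇒ out+=1
H0 returns [6, 8, 1, 0]
H1 returns ([6, 8, 1, 0], 4)
H2 returns (([6, 8, 1, 0], 4), ())
= (([6, 8, 1, 0], 4), ())

Answer: (([6, 8, 1, 0], 4), ())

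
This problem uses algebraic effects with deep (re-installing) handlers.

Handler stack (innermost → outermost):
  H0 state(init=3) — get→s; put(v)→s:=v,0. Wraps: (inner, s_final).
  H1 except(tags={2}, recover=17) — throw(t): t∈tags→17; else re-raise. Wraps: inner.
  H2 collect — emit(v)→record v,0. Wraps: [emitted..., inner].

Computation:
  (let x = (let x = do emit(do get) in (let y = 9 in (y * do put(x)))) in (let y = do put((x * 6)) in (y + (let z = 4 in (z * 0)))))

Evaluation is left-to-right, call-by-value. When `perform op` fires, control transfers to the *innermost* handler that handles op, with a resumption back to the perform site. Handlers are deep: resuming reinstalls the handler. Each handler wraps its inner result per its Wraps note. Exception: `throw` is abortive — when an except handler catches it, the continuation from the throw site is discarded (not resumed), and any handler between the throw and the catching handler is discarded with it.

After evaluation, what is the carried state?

Working:
get @ H0 ⇒ 3
emit(3) @ H2 ⇒ out+=3
put(0) @ H0 ⇒ s:=0
put(0) @ H0 ⇒ s:=0
H0 returns (0, 0)
H1 returns (0, 0)
H2 returns [3, (0, 0)]
= [3, (0, 0)]

Answer: 0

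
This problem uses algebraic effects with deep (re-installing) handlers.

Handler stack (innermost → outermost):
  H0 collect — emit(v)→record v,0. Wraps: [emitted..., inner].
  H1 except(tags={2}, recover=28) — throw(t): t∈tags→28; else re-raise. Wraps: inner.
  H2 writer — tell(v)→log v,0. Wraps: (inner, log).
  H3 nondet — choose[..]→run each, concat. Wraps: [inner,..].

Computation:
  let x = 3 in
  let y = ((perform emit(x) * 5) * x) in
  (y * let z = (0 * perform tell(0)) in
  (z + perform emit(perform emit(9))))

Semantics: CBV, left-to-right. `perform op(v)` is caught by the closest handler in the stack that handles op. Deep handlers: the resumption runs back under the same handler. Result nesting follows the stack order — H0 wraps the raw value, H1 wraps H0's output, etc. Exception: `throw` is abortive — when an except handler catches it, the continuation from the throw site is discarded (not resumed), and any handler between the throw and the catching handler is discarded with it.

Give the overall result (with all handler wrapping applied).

Evaluation trace:
emit(3) @ H0 ⇒ out+=3
tell(0) @ H2 ⇒ log+=0
emit(9) @ H0 ⇒ out+=9
emit(0) @ H0 ⇒ out+=0
H0 returns [3, 9, 0, 0]
H1 returns [3, 9, 0, 0]
H2 returns ([3, 9, 0, 0], (0))
H3 returns [([3, 9, 0, 0], (0))]
= [([3, 9, 0, 0], (0))]

Answer: [([3, 9, 0, 0], (0))]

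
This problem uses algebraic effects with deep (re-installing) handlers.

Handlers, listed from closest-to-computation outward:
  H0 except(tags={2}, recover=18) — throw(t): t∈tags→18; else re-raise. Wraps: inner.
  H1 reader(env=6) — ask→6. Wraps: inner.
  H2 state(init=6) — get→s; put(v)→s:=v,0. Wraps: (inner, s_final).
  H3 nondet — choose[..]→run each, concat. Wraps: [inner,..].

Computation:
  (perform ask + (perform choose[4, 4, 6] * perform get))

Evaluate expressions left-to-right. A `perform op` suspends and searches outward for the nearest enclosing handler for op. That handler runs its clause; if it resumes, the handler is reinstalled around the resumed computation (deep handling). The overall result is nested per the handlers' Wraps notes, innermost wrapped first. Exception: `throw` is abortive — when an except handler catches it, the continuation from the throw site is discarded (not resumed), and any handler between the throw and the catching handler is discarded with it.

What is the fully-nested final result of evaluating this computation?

Step-by-step:
ask @ H1 ⇒ 6
choose[4, 4, 6] @ H3
  branch[0] choose=4:
    get @ H2 ⇒ 6
    H0 returns 30
    H1 returns 30
    H2 returns (30, 6)
    H3 returns [(30, 6)]
  branch[1] choose=4:
    get @ H2 ⇒ 6
    H0 returns 30
    H1 returns 30
    H2 returns (30, 6)
    H3 returns [(30, 6)]
  branch[2] choose=6:
    get @ H2 ⇒ 6
    H0 returns 42
    H1 returns 42
    H2 returns (42, 6)
    H3 returns [(42, 6)]
= [(30, 6), (30, 6), (42, 6)]

Answer: [(30, 6), (30, 6), (42, 6)]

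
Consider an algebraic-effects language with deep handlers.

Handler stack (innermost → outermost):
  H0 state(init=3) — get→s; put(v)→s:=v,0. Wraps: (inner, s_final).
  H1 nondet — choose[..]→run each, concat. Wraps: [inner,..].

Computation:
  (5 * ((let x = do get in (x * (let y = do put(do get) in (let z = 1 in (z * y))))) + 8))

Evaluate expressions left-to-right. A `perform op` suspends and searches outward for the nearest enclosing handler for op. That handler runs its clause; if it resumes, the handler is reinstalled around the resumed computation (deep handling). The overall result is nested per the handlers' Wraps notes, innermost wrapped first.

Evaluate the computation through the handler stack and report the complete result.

Step-by-step:
get @ H0 ⇒ 3
get @ H0 ⇒ 3
put(3) @ H0 ⇒ s:=3
H0 returns (40, 3)
H1 returns [(40, 3)]
= [(40, 3)]

Answer: [(40, 3)]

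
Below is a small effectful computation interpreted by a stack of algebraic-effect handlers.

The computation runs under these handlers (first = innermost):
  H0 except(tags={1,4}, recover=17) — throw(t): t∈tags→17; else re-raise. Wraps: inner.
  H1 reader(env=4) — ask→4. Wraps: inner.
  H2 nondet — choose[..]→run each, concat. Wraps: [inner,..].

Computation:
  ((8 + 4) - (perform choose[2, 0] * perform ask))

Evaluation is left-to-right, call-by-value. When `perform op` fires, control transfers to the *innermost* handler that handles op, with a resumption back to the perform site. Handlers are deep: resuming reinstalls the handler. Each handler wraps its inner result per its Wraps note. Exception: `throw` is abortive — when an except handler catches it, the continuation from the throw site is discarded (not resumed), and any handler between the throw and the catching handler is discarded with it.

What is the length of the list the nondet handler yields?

Answer: 2

Evaluation trace:
choose[2, 0] @ H2
  branch[0] choose=2:
    ask @ H1 ⇒ 4
    H0 returns 4
    H1 returns 4
    H2 returns [4]
  branch[1] choose=0:
    ask @ H1 ⇒ 4
    H0 returns 12
    H1 returns 12
    H2 returns [12]
= [4, 12]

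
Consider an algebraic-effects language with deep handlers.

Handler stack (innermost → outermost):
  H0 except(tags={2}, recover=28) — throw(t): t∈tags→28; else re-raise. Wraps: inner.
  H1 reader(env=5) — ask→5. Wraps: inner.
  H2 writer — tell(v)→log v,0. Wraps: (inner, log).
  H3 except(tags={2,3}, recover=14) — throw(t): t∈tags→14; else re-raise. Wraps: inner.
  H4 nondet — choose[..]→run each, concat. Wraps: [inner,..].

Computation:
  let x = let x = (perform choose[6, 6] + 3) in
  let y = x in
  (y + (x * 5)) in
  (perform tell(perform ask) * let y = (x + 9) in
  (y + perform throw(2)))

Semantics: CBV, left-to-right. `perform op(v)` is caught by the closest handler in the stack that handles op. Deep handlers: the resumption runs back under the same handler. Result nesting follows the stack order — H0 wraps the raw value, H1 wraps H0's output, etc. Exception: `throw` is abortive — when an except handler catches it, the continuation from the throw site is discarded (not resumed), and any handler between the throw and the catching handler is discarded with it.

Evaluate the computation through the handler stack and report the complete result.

Evaluation trace:
choose[6, 6] @ H4
  branch[0] choose=6:
    ask @ H1 ⇒ 5
    tell(5) @ H2 ⇒ log+=5
    throw(2) @ H0 caught ⇒ 28
    H1 returns 28
    H2 returns (28, (5))
    H3 returns (28, (5))
    H4 returns [(28, (5))]
  branch[1] choose=6:
    ask @ H1 ⇒ 5
    tell(5) @ H2 ⇒ log+=5
    throw(2) @ H0 caught ⇒ 28
    H1 returns 28
    H2 returns (28, (5))
    H3 returns (28, (5))
    H4 returns [(28, (5))]
= [(28, (5)), (28, (5))]

Answer: [(28, (5)), (28, (5))]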